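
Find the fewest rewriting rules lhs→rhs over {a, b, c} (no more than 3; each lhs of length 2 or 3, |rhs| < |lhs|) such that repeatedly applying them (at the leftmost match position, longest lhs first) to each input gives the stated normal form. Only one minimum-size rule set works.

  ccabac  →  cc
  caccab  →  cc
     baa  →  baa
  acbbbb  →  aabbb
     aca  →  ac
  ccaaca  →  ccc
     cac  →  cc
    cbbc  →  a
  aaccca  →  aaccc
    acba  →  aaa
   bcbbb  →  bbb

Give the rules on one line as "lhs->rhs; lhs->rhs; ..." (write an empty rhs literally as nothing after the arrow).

  | ccabac => ccbac => caac => cac => cc
  | caccab => cccab => cccb => cca => cc
  | baa
  | acbbbb => aabbb

bc->; ca->c; cb->a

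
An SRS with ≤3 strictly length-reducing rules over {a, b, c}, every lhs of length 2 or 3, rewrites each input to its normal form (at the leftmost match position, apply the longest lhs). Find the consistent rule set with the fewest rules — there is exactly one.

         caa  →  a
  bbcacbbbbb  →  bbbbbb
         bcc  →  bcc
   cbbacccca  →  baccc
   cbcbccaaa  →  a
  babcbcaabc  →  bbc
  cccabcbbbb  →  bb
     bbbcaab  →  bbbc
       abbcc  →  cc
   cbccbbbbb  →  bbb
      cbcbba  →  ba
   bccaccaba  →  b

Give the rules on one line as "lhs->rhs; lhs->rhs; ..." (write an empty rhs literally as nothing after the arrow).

  | caa => a
  | bbcacbbbbb => bbcbbbbb => bbbbbb
  | bcc
  | cbbacccca => bacccca => baccc

ab->c; ca->; cb->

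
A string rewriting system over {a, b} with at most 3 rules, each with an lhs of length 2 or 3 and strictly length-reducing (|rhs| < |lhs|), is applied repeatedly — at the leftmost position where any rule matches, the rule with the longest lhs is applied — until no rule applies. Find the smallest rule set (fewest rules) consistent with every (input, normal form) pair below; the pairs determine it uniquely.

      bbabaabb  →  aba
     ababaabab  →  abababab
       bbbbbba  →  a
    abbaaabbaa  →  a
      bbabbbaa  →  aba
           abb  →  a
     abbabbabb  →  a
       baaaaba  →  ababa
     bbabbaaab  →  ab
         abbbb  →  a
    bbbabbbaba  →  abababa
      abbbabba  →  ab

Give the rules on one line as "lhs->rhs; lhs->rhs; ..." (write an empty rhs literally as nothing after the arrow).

  | bbabaabb => aabaabb => abaabb => ababb => abaa => aba
  | ababaabab => abababab
  | bbbbbba => abbbba => aabba => abba => aaa => bb => a
  | abbaaabbaa => aaaaabbaa => bbaabbaa => aaabbaa => bbbbaa => abbaa => aaaa => bba => aa => a

aa->a; aaa->bb; bb->a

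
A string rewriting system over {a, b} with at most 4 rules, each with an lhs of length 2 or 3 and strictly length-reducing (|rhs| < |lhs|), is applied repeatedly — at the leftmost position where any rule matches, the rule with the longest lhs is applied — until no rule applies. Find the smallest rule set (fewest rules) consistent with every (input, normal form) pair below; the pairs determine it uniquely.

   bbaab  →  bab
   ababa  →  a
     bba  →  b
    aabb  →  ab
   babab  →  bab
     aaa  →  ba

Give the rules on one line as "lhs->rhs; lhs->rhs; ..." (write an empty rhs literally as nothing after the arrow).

  | bbaab => aaab => bab
  | ababa => aba => a
  | bba => aa => b
  | aabb => bbb => ab

aa->b; aba->a; bb->a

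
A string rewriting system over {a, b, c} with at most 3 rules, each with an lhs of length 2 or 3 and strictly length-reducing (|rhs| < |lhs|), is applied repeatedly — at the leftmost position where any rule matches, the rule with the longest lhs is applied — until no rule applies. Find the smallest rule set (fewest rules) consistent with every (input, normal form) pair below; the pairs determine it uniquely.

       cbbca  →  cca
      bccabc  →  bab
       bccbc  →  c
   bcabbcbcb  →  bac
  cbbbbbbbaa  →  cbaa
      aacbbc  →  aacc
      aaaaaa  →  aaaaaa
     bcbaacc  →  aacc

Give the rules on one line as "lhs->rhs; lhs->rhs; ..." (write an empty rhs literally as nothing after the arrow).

  | cbbca => cca
  | bccabc => bcabc => babc => bab
  | bccbc => bcbc => bbc => c
  | bcabbcbcb => babbcbcb => bacbcb => bacbb => bac

bb->; bc->b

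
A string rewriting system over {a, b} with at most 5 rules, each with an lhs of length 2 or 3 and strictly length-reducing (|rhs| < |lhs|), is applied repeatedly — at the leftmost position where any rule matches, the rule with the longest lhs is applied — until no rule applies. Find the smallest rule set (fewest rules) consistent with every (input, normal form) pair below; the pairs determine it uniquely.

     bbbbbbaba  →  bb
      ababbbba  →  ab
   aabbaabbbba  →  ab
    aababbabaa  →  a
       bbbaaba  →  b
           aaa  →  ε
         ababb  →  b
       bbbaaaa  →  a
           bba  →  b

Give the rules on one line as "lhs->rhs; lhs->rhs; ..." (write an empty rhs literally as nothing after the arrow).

  | bbbbbbaba => bbbbbaaa => bbbbaa => bbba => bb
  | ababbbba => aaabbba => babbba => aabba => abba => ab
  | aabbaabbbba => abbaabbbba => ababbbba => aaabbba => babbba => aabba => abba => ab
  | aababbabaa => ababbabaa => aaababaa => bababaa => aaabaa => babaa => aaaa => baa => a

aa->b; aab->ab; ba->; bab->aa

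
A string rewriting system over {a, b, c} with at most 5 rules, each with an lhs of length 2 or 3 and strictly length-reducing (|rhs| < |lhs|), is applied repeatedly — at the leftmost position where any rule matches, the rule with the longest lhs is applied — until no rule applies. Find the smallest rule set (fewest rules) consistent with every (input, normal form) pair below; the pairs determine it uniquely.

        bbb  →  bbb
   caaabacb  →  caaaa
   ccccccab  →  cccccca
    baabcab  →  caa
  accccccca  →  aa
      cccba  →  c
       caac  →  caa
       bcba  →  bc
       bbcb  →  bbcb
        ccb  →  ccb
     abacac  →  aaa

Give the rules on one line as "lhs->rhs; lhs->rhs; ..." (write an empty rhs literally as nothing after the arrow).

  | bbb
  | caaabacb => caaaacb => caaaab => caaaa
  | ccccccab => cccccca
  | baabcab => cabcab => cacab => caab => caa

ab->a; ac->a; ba->c; cba->ba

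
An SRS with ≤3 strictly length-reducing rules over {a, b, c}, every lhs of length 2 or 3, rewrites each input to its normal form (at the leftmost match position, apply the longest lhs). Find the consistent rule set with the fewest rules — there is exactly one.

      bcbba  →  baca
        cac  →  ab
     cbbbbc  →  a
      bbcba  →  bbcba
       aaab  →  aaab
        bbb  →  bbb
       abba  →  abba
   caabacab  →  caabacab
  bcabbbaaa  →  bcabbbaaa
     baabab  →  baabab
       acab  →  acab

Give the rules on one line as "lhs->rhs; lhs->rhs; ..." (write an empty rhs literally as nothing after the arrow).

acc->; cac->ab; cbb->ac

  | bcbba => baca
  | cac => ab
  | cbbbbc => acbbc => aacc => a
  | bbcba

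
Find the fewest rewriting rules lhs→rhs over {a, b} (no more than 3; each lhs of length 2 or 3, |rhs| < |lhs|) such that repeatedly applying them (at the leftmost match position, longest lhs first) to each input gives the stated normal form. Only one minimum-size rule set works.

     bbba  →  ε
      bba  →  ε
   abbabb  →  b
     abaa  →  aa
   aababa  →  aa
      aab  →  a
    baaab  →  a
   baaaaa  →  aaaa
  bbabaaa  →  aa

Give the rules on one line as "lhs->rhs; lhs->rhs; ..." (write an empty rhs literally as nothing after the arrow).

ab->; ba->; bb->b

  | bbba => bba => ba => ε
  | bba => ba => ε
  | abbabb => babb => bb => b
  | abaa => aa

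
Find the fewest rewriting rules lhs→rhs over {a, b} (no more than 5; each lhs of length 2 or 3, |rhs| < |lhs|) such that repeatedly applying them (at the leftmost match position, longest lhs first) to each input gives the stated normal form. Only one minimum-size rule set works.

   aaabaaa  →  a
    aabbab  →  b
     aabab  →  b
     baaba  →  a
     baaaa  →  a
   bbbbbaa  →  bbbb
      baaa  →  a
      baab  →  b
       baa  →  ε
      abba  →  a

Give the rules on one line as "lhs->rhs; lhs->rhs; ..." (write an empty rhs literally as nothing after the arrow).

  | aaabaaa => aabaaa => abaaa => baaa => a
  | aabbab => abbab => bbab => bab => ab => b
  | aabab => abab => bab => ab => b
  | baaba => ba => a

aa->a; ab->b; ba->a; baa->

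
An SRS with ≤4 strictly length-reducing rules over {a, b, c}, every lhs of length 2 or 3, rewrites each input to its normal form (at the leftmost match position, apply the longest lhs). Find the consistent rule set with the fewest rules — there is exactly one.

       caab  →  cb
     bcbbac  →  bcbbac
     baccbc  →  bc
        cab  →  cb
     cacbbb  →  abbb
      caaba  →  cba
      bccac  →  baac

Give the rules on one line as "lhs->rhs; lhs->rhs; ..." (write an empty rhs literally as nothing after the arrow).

aab->; ca->c; cc->a

  | caab => cab => cb
  | bcbbac
  | baccbc => baabc => bc
  | cab => cb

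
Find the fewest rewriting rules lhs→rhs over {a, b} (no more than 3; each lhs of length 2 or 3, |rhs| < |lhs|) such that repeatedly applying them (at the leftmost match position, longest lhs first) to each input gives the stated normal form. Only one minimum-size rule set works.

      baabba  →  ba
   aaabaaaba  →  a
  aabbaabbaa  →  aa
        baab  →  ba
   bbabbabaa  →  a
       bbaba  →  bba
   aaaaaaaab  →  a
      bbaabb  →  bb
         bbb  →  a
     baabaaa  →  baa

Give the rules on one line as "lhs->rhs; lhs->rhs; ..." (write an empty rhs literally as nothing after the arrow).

  | baabba => baba => ba
  | aaabaaaba => abaaaba => aaaba => aba => a
  | aabbaabbaa => abaabbaa => aabbaa => abaa => aa
  | baab => ba

aaa->a; ab->; bbb->a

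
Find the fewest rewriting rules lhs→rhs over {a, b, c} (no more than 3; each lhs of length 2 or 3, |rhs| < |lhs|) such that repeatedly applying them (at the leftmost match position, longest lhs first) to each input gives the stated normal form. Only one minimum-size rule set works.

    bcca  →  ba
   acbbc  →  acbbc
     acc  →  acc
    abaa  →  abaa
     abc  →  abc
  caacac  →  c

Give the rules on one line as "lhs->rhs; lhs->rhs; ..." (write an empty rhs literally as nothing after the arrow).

aaa->; ca->a

  | bcca => bca => ba
  | acbbc
  | acc
  | abaa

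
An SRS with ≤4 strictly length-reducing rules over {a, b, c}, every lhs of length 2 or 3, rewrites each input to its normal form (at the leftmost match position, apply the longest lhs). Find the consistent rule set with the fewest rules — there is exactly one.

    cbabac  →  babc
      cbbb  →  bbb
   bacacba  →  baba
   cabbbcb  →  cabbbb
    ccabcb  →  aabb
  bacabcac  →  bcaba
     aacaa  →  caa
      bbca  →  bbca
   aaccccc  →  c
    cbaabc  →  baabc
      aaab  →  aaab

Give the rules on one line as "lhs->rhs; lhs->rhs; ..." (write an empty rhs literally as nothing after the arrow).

  | cbabac => babac => babc
  | cbbb => bbb
  | bacacba => bcacba => bccba => baba
  | cabbbcb => cabbbb

ac->c; cb->b; cc->a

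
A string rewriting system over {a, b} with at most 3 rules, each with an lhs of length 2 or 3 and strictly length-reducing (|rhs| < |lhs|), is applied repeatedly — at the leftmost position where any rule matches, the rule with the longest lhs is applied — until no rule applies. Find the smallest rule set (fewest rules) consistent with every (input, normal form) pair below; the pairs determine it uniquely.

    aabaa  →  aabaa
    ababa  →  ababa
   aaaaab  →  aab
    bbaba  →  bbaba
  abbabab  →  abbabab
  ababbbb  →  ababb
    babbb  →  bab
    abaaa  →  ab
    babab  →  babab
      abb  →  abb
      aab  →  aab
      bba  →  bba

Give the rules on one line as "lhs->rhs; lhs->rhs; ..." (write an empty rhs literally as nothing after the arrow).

  | aabaa
  | ababa
  | aaaaab => aab
  | bbaba

aaa->; bbb->b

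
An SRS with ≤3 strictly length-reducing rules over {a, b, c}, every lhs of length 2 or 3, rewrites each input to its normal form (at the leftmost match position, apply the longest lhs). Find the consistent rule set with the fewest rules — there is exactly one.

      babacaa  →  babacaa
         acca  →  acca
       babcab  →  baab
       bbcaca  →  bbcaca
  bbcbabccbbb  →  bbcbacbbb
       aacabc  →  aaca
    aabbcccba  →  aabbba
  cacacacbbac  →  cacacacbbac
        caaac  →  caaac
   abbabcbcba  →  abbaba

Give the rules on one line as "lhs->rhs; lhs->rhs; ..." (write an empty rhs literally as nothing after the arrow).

abc->a; ccc->

  | babacaa
  | acca
  | babcab => baab
  | bbcaca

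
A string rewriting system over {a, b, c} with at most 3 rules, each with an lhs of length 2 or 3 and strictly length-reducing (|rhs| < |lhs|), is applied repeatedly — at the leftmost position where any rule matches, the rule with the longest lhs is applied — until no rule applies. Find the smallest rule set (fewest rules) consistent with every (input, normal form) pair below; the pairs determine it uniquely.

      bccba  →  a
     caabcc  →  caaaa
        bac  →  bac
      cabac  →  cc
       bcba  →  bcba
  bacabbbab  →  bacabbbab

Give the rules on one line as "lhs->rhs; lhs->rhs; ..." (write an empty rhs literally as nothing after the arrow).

aba->; bcc->aa

  | bccba => aaba => a
  | caabcc => caaaa
  | bac
  | cabac => cc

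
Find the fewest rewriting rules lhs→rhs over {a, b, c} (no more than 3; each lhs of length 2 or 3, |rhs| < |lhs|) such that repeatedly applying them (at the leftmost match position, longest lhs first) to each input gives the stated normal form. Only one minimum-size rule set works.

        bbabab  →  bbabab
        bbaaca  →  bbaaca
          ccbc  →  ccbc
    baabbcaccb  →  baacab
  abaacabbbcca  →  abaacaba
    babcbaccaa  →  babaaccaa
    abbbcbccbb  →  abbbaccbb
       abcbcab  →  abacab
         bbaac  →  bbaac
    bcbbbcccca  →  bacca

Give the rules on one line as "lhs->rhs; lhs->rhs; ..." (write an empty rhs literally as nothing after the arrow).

  | bbabab
  | bbaaca
  | ccbc
  | baabbcaccb => baabccb => baacab

bca->; bcb->ba; bcc->ca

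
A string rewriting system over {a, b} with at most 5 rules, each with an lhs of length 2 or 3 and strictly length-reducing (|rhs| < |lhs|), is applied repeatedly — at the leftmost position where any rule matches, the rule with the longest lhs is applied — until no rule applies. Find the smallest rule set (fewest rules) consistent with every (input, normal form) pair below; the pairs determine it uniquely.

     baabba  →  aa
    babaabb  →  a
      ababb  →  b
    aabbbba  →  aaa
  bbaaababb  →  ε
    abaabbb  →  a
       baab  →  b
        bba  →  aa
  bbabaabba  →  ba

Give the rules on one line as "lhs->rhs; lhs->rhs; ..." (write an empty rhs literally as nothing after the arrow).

aab->; ab->; bb->a; bbb->aa

  | baabba => bba => aa
  | babaabb => baabb => bb => a
  | ababb => abb => b
  | aabbbba => bbba => aaa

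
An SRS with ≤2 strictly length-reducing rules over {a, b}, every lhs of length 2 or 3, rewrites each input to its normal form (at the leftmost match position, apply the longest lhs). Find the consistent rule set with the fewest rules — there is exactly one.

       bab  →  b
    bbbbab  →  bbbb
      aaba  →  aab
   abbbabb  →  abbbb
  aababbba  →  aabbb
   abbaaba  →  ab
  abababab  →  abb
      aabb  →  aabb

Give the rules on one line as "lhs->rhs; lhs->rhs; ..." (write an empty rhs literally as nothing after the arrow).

aba->ab; ba->

  | bab => b
  | bbbbab => bbbb
  | aaba => aab
  | abbbabb => abbbb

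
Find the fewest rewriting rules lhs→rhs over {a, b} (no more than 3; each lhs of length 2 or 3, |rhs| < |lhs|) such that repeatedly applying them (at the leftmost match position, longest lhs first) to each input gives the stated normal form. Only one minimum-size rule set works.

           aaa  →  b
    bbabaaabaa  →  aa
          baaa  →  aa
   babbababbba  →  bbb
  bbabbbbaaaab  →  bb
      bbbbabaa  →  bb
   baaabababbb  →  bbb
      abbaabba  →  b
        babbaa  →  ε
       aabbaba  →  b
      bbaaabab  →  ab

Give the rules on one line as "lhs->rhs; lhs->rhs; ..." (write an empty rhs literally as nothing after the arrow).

aaa->b; abb->bb; ba->

  | aaa => b
  | bbabaaabaa => bbaaabaa => baabaa => abaa => aa
  | baaa => aa
  | babbababbba => bbababbba => bbabbba => bbbba => bbb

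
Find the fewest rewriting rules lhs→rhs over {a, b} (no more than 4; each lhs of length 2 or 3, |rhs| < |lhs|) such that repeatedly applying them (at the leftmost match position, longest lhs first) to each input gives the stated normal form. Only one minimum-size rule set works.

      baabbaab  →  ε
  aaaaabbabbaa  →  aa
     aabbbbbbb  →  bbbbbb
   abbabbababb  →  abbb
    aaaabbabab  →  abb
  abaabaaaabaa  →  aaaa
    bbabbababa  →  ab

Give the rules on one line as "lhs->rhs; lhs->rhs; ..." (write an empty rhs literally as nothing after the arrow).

aab->; aba->ab; ba->a; bba->

  | baabbaab => aabbaab => baab => aab => ε
  | aaaaabbabbaa => aaababbaa => aabbaa => baa => aa
  | aabbbbbbb => bbbbbb
  | abbabbababb => abbababb => ababb => abbb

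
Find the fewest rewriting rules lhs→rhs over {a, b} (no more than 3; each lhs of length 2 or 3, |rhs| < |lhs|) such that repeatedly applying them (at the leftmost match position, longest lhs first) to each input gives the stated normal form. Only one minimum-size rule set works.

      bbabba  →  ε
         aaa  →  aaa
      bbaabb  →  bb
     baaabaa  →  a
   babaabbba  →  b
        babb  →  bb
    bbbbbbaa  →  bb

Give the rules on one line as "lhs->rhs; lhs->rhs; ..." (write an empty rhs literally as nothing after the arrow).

  | bbabba => bba => ε
  | aaa
  | bbaabb => abb => bb
  | baaabaa => aabaa => abaa => baa => a

ab->b; ba->; bba->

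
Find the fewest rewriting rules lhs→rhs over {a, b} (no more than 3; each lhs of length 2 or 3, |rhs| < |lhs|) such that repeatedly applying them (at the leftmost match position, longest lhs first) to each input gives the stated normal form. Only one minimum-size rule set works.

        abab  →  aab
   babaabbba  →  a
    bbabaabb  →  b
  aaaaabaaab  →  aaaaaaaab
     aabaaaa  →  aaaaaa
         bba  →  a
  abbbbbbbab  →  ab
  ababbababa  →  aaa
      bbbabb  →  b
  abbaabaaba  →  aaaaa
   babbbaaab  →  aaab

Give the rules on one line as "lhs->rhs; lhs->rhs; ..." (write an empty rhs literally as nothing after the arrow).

  | abab => aab
  | babaabbba => abaabbba => aaabbba => aabbba => abbba => bbba => bba => ba => a
  | bbabaabb => babaabb => abaabb => aaabb => aabb => abb => bb => b
  | aaaaabaaab => aaaaaaaab

abb->bb; ba->a; bb->b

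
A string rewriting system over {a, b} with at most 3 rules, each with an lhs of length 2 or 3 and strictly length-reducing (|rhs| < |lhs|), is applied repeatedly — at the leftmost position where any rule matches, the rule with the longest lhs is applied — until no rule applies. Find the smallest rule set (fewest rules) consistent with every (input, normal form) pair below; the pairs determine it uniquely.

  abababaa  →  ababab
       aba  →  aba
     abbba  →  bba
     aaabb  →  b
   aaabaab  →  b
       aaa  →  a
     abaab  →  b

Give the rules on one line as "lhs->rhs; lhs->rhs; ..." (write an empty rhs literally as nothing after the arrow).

  | abababaa => ababab
  | aba
  | abbba => bba
  | aaabb => abb => b

aa->; abb->b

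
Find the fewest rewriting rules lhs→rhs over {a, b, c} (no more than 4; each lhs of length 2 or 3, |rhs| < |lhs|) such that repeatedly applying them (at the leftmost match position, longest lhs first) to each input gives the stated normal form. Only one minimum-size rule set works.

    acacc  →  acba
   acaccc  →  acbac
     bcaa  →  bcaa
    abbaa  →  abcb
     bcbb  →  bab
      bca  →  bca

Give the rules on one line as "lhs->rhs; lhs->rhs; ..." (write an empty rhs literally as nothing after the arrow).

  | acacc => acba
  | acaccc => acbac
  | bcaa
  | abbaa => abcb

acc->ba; baa->cb; cbb->ab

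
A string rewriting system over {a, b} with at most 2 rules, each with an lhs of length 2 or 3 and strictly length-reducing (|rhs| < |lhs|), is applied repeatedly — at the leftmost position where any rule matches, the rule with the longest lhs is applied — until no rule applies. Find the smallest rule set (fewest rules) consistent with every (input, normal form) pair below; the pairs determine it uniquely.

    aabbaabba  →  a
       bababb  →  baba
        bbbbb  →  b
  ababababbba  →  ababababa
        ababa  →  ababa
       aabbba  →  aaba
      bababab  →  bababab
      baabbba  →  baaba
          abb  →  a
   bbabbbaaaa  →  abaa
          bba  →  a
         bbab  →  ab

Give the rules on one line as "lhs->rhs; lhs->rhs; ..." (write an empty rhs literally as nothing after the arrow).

aaa->a; bb->

  | aabbaabba => aaaabba => aabba => aaa => a
  | bababb => baba
  | bbbbb => bbb => b
  | ababababbba => ababababa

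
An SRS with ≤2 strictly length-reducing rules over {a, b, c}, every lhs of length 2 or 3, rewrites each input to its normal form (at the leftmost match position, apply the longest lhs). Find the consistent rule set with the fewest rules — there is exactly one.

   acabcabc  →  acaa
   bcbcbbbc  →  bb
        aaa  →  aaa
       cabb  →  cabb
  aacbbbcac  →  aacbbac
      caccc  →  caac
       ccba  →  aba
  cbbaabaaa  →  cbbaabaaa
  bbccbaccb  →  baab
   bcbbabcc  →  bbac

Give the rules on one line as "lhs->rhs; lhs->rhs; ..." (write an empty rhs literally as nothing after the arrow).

bc->; cc->a

  | acabcabc => acaabc => acaa
  | bcbcbbbc => bcbbbc => bbbc => bb
  | aaa
  | cabb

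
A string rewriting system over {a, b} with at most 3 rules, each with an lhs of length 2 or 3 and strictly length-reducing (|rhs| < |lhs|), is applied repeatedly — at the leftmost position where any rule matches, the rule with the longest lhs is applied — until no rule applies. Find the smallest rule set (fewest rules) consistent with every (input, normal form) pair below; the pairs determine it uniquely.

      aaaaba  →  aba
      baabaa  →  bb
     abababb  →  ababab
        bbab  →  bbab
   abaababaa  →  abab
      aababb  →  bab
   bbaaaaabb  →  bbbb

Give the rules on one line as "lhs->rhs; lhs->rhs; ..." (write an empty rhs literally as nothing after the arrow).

aa->; aaa->; abb->ab

  | aaaaba => aba
  | baabaa => bbaa => bb
  | abababb => ababab
  | bbab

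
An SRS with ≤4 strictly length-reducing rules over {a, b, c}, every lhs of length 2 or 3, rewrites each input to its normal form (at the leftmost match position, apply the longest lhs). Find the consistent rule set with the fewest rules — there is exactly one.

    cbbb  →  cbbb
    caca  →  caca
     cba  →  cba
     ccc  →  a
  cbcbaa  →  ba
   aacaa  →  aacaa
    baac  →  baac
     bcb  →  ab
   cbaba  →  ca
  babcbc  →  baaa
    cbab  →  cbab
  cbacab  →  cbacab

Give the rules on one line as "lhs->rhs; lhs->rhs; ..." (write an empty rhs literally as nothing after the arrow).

aba->c; bc->a; cc->b

  | cbbb
  | caca
  | cba
  | ccc => bc => a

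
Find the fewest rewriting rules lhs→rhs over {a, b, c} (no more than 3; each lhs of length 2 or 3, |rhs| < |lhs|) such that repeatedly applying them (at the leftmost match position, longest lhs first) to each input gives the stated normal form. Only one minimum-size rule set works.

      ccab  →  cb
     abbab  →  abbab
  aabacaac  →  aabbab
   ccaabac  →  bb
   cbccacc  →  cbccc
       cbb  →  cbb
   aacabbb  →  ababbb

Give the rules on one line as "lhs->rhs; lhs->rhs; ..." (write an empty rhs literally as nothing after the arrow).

  | ccab => cb
  | abbab
  | aabacaac => aabbaac => aabbab
  | ccaabac => cabac => bac => bb

ac->b; ca->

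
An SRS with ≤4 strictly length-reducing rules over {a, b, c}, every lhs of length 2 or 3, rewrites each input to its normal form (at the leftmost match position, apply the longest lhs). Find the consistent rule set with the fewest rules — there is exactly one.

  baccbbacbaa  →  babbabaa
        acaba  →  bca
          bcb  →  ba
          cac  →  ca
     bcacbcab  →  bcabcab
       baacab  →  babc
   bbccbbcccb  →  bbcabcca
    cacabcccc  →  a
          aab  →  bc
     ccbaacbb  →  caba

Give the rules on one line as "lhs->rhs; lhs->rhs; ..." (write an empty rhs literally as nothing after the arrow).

aab->bc; ac->a; cb->a

  | baccbbacbaa => bacbbacbaa => babbacbaa => babbabaa
  | acaba => aaba => bca
  | bcb => ba
  | cac => ca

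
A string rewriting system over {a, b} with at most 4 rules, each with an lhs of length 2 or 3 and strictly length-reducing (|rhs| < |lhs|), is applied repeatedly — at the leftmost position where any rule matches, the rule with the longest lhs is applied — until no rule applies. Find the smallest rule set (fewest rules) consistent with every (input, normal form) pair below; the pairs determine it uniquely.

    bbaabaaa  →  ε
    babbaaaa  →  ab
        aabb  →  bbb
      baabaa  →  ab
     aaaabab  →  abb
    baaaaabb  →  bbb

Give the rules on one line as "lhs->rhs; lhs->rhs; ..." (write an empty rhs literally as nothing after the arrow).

aa->b; ba->; baa->ab

  | bbaabaaa => babbaaa => bbaaa => baba => ba => ε
  | babbaaaa => bbaaaa => babaa => baa => ab
  | aabb => bbb
  | baabaa => abbaa => abab => ab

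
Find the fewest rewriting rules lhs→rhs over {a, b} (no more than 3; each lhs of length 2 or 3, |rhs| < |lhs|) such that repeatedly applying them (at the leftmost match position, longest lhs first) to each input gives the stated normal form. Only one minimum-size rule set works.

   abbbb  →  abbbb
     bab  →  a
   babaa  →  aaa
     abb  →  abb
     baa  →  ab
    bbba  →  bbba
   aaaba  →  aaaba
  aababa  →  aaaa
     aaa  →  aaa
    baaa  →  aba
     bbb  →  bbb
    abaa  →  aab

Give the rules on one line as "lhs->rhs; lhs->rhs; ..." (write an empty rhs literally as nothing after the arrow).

baa->ab; bab->a

  | abbbb
  | bab => a
  | babaa => aaa
  | abb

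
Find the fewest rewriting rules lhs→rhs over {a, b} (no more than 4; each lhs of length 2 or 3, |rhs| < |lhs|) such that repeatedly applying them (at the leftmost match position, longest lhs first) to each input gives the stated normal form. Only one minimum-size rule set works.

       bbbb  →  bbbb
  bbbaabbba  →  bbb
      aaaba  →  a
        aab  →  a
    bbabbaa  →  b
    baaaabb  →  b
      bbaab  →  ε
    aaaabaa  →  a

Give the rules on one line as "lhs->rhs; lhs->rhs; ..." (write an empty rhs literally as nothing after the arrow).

  | bbbb
  | bbbaabbba => bbabbba => bbbba => bbb
  | aaaba => aaba => aba => aa => a
  | aab => ab => a

aa->a; ab->a; bab->; bba->b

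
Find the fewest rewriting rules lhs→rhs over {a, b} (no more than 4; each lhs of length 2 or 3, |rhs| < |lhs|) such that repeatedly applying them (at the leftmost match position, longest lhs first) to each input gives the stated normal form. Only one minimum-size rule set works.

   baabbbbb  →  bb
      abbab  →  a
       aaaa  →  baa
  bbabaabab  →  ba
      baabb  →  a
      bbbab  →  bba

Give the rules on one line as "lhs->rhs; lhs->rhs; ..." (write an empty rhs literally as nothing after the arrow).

aaa->ba; ab->; bab->a

  | baabbbbb => babbbb => abbb => bb
  | abbab => bab => a
  | aaaa => baa
  | bbabaabab => baaabab => bbabab => baab => ba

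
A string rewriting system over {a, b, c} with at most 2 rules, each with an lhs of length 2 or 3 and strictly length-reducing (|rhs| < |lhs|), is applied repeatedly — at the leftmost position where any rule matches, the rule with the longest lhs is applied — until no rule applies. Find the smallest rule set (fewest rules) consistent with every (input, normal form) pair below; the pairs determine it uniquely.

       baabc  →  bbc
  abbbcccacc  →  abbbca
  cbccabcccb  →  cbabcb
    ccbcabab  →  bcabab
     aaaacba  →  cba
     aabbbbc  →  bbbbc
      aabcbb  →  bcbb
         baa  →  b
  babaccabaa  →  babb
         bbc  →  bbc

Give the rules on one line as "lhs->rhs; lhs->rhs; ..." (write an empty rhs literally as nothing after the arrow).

aa->; cc->

  | baabc => bbc
  | abbbcccacc => abbbcacc => abbbca
  | cbccabcccb => cbabcccb => cbabcb
  | ccbcabab => bcabab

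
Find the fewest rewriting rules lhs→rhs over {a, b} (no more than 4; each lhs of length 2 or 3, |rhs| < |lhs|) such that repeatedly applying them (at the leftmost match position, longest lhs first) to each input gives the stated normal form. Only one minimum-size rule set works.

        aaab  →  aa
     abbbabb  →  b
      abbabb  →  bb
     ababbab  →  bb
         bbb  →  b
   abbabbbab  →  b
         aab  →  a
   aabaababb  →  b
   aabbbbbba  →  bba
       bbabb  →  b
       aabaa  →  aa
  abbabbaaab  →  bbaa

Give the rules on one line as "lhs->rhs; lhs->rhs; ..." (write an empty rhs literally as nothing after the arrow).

ab->; aba->; bbb->b

  | aaab => aa
  | abbbabb => bbabb => bbb => b
  | abbabb => babb => bb
  | ababbab => bbab => bb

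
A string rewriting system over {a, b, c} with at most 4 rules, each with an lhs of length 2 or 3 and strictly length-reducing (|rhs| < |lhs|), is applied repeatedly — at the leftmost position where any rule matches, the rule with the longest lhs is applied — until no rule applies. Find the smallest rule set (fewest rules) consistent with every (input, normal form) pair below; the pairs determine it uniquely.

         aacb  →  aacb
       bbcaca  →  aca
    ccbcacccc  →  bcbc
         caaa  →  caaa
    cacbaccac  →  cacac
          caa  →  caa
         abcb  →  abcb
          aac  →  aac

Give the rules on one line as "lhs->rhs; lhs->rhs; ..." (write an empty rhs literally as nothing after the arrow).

acc->bc; bbc->; cc->

  | aacb
  | bbcaca => aca
  | ccbcacccc => bcacccc => bcbccc => bcbc
  | caaa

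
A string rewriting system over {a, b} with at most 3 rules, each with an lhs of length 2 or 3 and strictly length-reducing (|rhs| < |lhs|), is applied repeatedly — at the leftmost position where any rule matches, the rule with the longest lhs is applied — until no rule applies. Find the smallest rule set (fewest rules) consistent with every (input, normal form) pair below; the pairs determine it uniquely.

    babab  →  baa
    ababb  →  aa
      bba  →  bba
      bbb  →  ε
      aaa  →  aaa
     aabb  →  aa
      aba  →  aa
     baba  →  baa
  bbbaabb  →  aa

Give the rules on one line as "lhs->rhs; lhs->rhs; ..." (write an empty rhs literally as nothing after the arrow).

ab->a; bbb->

  | babab => baab => baa
  | ababb => aabb => aab => aa
  | bba
  | bbb => ε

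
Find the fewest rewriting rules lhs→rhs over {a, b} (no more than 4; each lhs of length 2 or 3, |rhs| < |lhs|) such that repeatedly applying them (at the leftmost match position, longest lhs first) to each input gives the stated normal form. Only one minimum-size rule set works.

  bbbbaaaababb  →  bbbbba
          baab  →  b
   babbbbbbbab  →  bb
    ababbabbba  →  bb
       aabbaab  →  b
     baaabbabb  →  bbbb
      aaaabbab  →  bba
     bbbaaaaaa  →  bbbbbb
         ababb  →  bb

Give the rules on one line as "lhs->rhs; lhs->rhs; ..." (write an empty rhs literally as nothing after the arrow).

aa->b; aab->; ab->a; aba->

  | bbbbaaaababb => bbbbbaababb => bbbbbabb => bbbbbab => bbbbba
  | baab => b
  | babbbbbbbab => babbbbbbab => babbbbbab => babbbbab => babbbab => babbab => babab => bb
  | ababbabbba => bbabbba => bbabba => bbaba => bb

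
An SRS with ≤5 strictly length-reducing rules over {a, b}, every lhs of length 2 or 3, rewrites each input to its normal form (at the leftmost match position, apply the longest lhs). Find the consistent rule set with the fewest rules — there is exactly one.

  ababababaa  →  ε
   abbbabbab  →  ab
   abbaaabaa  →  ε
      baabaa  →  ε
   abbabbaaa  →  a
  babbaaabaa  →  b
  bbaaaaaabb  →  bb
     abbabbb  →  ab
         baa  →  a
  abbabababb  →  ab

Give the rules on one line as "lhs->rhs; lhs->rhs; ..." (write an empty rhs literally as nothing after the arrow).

aa->; abb->ab; ba->b; baa->a

  | ababababaa => abbababaa => abababaa => abbabaa => ababaa => abbaa => abaa => aa => ε
  | abbbabbab => abbabbab => ababbab => abbbab => abbab => abab => abb => ab
  | abbaaabaa => abaaabaa => aaabaa => abaa => aa => ε
  | baabaa => abaa => aa => ε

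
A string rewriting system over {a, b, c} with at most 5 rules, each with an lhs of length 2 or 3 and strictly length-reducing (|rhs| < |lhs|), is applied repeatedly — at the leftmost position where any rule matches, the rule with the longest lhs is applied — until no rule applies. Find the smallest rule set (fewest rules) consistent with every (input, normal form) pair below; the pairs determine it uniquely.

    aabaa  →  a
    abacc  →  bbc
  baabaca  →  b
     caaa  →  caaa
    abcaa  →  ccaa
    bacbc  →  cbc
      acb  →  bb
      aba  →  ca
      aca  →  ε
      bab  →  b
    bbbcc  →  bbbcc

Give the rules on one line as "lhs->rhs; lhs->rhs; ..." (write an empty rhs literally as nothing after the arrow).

  | aabaa => acaa => baa => a
  | abacc => cacc => bbc
  | baabaca => abaca => caca => bba => b
  | caaa

ab->c; ac->b; ba->; cac->bb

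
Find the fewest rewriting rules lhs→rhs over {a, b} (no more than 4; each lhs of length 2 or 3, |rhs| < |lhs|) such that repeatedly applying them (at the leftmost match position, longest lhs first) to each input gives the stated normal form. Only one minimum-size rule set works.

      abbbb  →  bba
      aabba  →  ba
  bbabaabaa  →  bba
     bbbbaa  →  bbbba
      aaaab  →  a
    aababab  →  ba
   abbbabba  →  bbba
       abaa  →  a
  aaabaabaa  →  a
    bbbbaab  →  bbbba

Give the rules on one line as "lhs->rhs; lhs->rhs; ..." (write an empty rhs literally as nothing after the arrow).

  | abbbb => babb => bba
  | aabba => abba => baa => ba
  | bbabaabaa => bbabaa => bba
  | bbbbaa => bbbba

aa->a; ab->a; aba->; abb->ba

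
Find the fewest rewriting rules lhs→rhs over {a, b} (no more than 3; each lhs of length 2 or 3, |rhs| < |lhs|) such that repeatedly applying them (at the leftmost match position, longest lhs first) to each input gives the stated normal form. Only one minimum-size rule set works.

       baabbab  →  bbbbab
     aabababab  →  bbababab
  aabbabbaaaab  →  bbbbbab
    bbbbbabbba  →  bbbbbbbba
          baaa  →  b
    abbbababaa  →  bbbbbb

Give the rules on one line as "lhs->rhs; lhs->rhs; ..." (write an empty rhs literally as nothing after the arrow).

  | baabbab => bbbbab
  | aabababab => bbababab
  | aabbabbaaaab => bbbabbaaaab => bbbbbaaaab => bbbbbab
  | bbbbbabbba => bbbbbbbba

aa->b; aaa->; abb->bb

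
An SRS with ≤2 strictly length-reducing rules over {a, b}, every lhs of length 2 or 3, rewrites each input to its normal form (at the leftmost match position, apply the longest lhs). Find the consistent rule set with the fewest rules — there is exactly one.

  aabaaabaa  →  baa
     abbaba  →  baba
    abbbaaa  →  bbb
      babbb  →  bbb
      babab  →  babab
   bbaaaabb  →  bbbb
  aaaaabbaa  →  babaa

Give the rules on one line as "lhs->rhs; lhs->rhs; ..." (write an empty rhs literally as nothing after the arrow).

aaa->b; abb->b

  | aabaaabaa => aabbbaa => abbaa => baa
  | abbaba => baba
  | abbbaaa => bbaaa => bbb
  | babbb => bbb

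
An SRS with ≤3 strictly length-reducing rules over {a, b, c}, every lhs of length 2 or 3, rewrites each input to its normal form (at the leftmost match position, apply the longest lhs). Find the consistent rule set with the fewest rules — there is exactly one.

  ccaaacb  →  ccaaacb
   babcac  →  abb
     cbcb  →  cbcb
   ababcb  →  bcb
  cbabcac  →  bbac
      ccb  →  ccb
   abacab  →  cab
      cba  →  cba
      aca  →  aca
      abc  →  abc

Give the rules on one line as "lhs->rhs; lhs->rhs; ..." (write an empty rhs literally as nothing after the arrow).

aba->; bab->a; cac->bb

  | ccaaacb
  | babcac => acac => abb
  | cbcb
  | ababcb => bcb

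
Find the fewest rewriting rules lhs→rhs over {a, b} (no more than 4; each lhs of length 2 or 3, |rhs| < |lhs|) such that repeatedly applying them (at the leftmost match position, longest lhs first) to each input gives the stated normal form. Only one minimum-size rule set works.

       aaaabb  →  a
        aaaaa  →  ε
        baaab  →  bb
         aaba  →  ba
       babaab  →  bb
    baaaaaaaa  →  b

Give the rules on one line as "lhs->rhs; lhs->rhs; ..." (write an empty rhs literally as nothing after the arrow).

aa->; aaa->; ab->a

  | aaaabb => abb => ab => a
  | aaaaa => aa => ε
  | baaab => bb
  | aaba => ba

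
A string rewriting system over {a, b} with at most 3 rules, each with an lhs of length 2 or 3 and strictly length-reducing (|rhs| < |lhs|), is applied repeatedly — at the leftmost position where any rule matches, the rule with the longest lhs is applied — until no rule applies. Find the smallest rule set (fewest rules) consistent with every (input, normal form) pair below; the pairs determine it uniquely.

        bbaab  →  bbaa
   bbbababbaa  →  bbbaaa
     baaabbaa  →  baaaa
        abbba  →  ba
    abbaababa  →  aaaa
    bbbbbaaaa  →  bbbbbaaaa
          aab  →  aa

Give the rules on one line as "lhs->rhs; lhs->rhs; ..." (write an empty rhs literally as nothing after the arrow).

  | bbaab => bbaa
  | bbbababbaa => bbbaabbaa => bbbaaa
  | baaabbaa => baaaa
  | abbba => ba

ab->a; abb->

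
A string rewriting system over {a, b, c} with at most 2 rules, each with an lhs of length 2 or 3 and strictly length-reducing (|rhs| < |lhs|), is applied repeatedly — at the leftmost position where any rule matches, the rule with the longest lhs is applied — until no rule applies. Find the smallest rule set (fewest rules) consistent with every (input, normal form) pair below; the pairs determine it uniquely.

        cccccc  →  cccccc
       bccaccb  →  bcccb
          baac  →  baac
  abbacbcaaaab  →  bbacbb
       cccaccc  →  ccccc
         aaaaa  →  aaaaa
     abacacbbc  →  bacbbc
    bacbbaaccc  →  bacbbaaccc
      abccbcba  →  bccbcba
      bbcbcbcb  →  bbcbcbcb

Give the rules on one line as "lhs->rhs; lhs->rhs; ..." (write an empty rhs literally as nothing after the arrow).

  | cccccc
  | bccaccb => bcccb
  | baac
  | abbacbcaaaab => bbacbcaaaab => bbacbaaab => bbacbaab => bbacbab => bbacbb

ab->b; ca->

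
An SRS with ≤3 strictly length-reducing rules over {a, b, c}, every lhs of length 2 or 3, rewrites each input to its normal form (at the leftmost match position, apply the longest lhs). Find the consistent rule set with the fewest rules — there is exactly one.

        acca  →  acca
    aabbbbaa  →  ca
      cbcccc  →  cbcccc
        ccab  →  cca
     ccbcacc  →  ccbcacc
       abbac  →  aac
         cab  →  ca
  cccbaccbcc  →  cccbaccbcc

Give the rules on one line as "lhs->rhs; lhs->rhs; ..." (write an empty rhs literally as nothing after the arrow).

aaa->c; ab->a

  | acca
  | aabbbbaa => aabbbaa => aabbaa => aabaa => aaaa => ca
  | cbcccc
  | ccab => cca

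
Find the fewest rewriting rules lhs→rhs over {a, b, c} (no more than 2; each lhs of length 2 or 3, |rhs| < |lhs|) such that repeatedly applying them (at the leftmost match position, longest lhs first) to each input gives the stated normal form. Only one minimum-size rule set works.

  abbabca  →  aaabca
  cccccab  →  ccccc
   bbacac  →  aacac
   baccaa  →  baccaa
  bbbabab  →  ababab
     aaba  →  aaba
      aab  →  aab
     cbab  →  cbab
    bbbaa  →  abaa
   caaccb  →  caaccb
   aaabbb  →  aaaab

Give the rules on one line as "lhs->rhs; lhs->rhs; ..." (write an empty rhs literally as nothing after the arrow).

  | abbabca => aaabca
  | cccccab => ccccc
  | bbacac => aacac
  | baccaa

bb->a; cab->c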